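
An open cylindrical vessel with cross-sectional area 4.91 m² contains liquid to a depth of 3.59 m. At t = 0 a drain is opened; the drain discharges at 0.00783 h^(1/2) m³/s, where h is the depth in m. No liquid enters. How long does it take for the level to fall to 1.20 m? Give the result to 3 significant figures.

1000 s

A dh/dt = −Q_out = −0.00783 √h.
∫ h^(−1/2) dh = −(0.00783/A) ∫ dt, giving 2√h = 2√h₀ − (0.00783/A) t.
t = 2A(√h₀ − √h)/0.00783 = 2·4.91·(√3.59 − √1.20)/0.00783
  = 9.8200 × (1.8947 − 1.0954) / 0.00783 = 1002.4 s.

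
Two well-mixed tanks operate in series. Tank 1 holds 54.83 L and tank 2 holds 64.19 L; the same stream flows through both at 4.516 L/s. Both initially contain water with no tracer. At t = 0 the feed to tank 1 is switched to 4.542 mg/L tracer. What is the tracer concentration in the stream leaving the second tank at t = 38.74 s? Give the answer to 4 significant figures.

3.596 mg/L

Time constants: τᵢ = Vᵢ/Q for each well-mixed tank.
τ₁ = 54.83/4.516 = 12.1413 s; τ₂ = 64.19/4.516 = 14.2139 s.
Solving the cascade with C₁(0)=C₂(0)=0 gives C₂(t) = C_in[1 − (τ₁ e^(−t/τ₁) − τ₂ e^(−t/τ₂))/(τ₁ − τ₂)].
At t = 38.74: e^(−t/τ₁) = 0.0411402, e^(−t/τ₂) = 0.0655134.
C₂ = 4.542·[1 − (12.1413·0.0411402 − 14.2139·0.0655134)/(-2.07263)] = 4.542·0.791711 = 3.59595 mg/L.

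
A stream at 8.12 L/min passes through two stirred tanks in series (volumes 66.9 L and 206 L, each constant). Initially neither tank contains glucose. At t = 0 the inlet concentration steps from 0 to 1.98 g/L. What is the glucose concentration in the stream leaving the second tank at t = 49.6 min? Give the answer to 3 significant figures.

1.57 g/L

Species balance on tank i: dCᵢ/dt = (Cᵢ₋₁ − Cᵢ)/τᵢ with τᵢ = Vᵢ/Q.
τ₁ = 66.9/8.12 = 8.2389 min; τ₂ = 206/8.12 = 25.369 min.
Tank 1: C₁ = C_in(1 − e^(−t/τ₁)). Tank 2 (τ₁ ≠ τ₂): C₂ = C_in[1 − (τ₁ e^(−t/τ₁) − τ₂ e^(−t/τ₂))/(τ₁ − τ₂)].
At t = 49.6: e^(−t/τ₁) = 0.0024292, e^(−t/τ₂) = 0.14155.
C₂ = 1.98·[1 − (8.2389·0.0024292 − 25.369·0.14155)/(-17.131)] = 1.98·0.79154 = 1.5673 g/L.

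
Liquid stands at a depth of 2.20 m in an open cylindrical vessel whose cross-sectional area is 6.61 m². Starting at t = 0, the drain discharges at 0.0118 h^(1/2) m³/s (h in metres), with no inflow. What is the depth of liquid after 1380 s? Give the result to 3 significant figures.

0.0632 m

A dh/dt = −Q_out = −0.0118 √h.
∫ h^(−1/2) dh = −(0.0118/A) ∫ dt, giving 2√h = 2√h₀ − (0.0118/A) t.
√h = √2.20 − 0.0118·1380/(2·6.61) = 1.4832 − 1.2318 = 0.25147.
h = 0.25147² = 0.063237 m.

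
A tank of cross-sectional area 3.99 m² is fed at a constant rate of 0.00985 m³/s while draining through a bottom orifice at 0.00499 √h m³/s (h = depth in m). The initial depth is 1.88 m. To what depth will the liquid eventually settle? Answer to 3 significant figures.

Level balance: A dh/dt = 0.00985 − 0.00499 √h. Setting dh/dt = 0:
Q_in = 0.00499 √h_ss ⇒ √h_ss = 0.00985/0.00499 = 1.9739.
h_ss = 1.9739² = 3.8965 m. (Since h₀ = 1.88 m < h_ss, the level will rise toward this value.)

3.90 m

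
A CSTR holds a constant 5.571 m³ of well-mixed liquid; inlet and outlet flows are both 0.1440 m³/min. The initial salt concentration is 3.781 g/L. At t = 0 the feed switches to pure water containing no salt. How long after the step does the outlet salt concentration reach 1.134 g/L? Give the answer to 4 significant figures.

46.59 min

Mass balance on the solute (V constant): V dC/dt = Q(C_in − C), so τ = V/Q = 38.6875 min.
C(t) = C_in + (C₀ − C_in) e^(−t/τ). Set C = 1.134 and solve for t:
e^(−t/τ) = (C − C_in)/(C₀ − C_in) = (1.134 − 0)/(3.781 − 0) = 0.299921
t = −τ ln(…) = 38.6875 × 1.20424 = 46.5889 min.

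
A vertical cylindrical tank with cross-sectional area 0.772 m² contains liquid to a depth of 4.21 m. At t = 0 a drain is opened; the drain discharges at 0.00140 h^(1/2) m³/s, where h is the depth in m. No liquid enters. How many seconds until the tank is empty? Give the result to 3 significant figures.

2260 s

With no inflow, A dh/dt = −0.00140 √h.
This is separable: 2 d(√h)/dt = −0.00140/A, so √h = √h₀ − (0.00140/(2A)) t.
Tank is empty when √h = 0: t_empty = 2A√h₀/0.00140.
t_empty = 2·0.772·√4.21/0.00140 = 1.5440·2.0518/0.00140 = 2262.9 s.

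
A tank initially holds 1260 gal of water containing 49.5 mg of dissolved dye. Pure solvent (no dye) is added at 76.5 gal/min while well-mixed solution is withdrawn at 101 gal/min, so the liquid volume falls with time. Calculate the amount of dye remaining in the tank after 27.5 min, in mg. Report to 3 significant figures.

2.11 mg

Total volume: dV/dt = Q_in − Q_out = -24.500 gal/min, so V(t) = 1260 − 24.500 t and V(27.5) = 586.25 gal.
Species balance (pure solvent in): dm/dt = −Q_out · m/V(t).
Separate: dm/m = −Q_out dt/V(t) ⇒ ln(m/m₀) = −(Q_out/(Q_in−Q_out)) ln(V/V₀).
m = m₀ (V₀/V)^(Q_out/(Q_in−Q_out)) = 49.5 × (1260/586.25)^(-4.1224) = 2.1124 mg.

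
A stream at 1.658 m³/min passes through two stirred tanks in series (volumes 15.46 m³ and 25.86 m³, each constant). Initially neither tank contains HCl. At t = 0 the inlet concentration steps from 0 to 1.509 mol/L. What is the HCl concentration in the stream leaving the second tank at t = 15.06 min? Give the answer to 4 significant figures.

Each tank obeys Vᵢ dCᵢ/dt = Q(Cᵢ₋₁ − Cᵢ), so τᵢ = Vᵢ/Q.
τ₁ = 15.46/1.658 = 9.32449 min; τ₂ = 25.86/1.658 = 15.5971 min.
Tank 1: C₁ = C_in(1 − e^(−t/τ₁)). Tank 2 (τ₁ ≠ τ₂): C₂ = C_in[1 − (τ₁ e^(−t/τ₁) − τ₂ e^(−t/τ₂))/(τ₁ − τ₂)].
At t = 15.06: e^(−t/τ₁) = 0.198870, e^(−t/τ₂) = 0.380768.
C₂ = 1.509·[1 − (9.32449·0.198870 − 15.5971·0.380768)/(-6.27262)] = 1.509·0.348833 = 0.526389 mol/L.

0.5264 mol/L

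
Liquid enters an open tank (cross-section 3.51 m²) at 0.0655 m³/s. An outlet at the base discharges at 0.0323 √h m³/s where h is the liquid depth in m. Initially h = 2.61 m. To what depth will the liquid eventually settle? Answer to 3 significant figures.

Accumulation of liquid (constant cross-section A): A dh/dt = Q_in − 0.0323 √h. At steady state dh/dt = 0:
Q_in = 0.0323 √h_ss ⇒ √h_ss = 0.0655/0.0323 = 2.0279.
h_ss = 2.0279² = 4.1122 m. (Since h₀ = 2.61 m < h_ss, the level will rise toward this value.)

4.11 m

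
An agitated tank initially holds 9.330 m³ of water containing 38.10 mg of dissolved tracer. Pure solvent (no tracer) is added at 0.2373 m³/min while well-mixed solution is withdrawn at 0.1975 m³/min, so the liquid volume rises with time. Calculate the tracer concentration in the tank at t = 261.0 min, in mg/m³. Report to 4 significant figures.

Total volume: dV/dt = Q_in − Q_out = 0.0398000 m³/min, so V(t) = 9.330 + 0.0398000 t and V(261.0) = 19.7178 m³.
No tracer enters, so dm/dt = −Q_out · (m/V).
Separate: dm/m = −Q_out dt/V(t) ⇒ ln(m/m₀) = −(Q_out/(Q_in−Q_out)) ln(V/V₀).
m = m₀ (V₀/V)^(Q_out/(Q_in−Q_out)) = 38.10 × (9.330/19.7178)^(4.96231) = 0.929584 mg.
C = m/V = 0.929584/19.7178 = 0.0471444 mg/m³.

0.04714 mg/m³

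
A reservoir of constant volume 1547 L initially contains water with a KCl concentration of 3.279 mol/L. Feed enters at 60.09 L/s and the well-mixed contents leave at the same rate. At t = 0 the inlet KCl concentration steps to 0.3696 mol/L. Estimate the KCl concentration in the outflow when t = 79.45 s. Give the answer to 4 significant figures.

0.5025 mol/L

Unsteady species balance (constant V, well mixed): V dC/dt = Q(C_in − C).
Rewrite as dC/dt + C/τ = C_in/τ, τ = V/Q = 25.7447 s.
Integrating: C(t) = C_in + (C₀ − C_in) e^(−t/τ).
C(79.45) = 0.3696 + (3.279 − 0.3696)·e^(−79.45/25.7447) = 0.3696 + (2.90940)·0.0456811 = 0.502505 mol/L.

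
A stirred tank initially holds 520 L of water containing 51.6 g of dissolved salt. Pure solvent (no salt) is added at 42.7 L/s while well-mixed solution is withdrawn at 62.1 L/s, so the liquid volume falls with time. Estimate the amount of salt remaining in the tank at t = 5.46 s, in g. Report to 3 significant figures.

24.9 g

Let m(t) be the amount of salt. Volume: V(t) = V₀ + (Q_in − Q_out) t = 520 − 19.400 t; V(5.46) = 414.08 L.
Species balance (pure solvent in): dm/dt = −Q_out · m/V(t).
dm/m = −Q_out dt/(V₀ − 19.400 t); integrating gives ln(m/m₀) = −(Q_out/(Q_in−Q_out)) ln(V/V₀).
m = m₀ (V₀/V)^(Q_out/(Q_in−Q_out)) = 51.6 × (520/414.08)^(-3.2010) = 24.888 g.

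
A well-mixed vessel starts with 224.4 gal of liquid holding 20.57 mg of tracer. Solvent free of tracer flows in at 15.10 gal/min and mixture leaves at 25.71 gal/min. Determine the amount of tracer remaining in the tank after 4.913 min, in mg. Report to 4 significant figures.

Total volume: dV/dt = Q_in − Q_out = -10.6100 gal/min, so V(t) = 224.4 − 10.6100 t and V(4.913) = 172.273 gal.
Solute balance: dm/dt = 0 − Q_out C = −Q_out m/V(t).
Separate: dm/m = −Q_out dt/V(t) ⇒ ln(m/m₀) = −(Q_out/(Q_in−Q_out)) ln(V/V₀).
m = m₀ (V₀/V)^(Q_out/(Q_in−Q_out)) = 20.57 × (224.4/172.273)^(-2.42319) = 10.8403 mg.

10.84 mg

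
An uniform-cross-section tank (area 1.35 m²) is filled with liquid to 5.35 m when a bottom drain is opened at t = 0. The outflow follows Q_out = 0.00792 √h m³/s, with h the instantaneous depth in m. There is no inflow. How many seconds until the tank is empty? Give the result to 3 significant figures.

789 s

A dh/dt = −Q_out = −0.00792 √h.
Separate and integrate: 2(√h − √h₀) = −(0.00792/A) t.
Tank is empty when √h = 0: t_empty = 2A√h₀/0.00792.
t_empty = 2·1.35·√5.35/0.00792 = 2.7000·2.3130/0.00792 = 788.53 s.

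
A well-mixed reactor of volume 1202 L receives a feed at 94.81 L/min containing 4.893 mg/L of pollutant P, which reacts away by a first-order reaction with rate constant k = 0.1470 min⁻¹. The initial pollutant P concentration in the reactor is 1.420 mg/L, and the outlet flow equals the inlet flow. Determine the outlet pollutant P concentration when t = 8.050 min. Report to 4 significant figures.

Species balance: V dC/dt = Q C_in − Q C − k V C.
dC/dt = (Q/V) C_in − (Q/V + k) C; effective rate a = Q/V + k = 0.0788769 + 0.1470 = 0.225877 min⁻¹.
C_ss = Q C_in/(Q + kV) = 1.70865 mg/L; C(t) = C_ss + (C₀ − C_ss) e^(−a t).
C(8.050) = 1.70865 + (-0.288650)·e^(−0.225877·8.050) = 1.70865 + (-0.288650)·0.162300 = 1.66180 mg/L.

1.662 mg/L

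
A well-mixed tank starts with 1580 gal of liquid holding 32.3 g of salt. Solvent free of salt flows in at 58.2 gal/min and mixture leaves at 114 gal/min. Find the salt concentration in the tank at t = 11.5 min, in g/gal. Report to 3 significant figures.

Let m(t) be the amount of salt. Volume: V(t) = V₀ + (Q_in − Q_out) t = 1580 − 55.800 t; V(11.5) = 938.30 gal.
Solute balance: dm/dt = 0 − Q_out C = −Q_out m/V(t).
dm/m = −Q_out dt/(V₀ − 55.800 t); integrating gives ln(m/m₀) = −(Q_out/(Q_in−Q_out)) ln(V/V₀).
m = m₀ (V₀/V)^(Q_out/(Q_in−Q_out)) = 32.3 × (1580/938.30)^(-2.0430) = 11.139 g.
C = m/V = 11.139/938.30 = 0.011871 g/gal.

0.0119 g/gal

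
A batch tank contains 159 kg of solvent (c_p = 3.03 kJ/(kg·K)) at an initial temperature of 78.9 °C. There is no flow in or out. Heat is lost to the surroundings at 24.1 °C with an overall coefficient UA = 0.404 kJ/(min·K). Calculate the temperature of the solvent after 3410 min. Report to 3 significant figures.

M c_p dT/dt = −UA(T − T_amb).
dT/dt = (T_ss − T)/τ with T_ss = T_amb = 24.100 °C, τ = M c_p/UA = 159·3.03/0.404 = 1192.5 min.
Integrating: T(t) = T_ss + (T₀ − T_ss) e^(−t/τ).
T(3410) = 24.100 + (54.800)·0.057295 = 27.240 °C.

27.2 °C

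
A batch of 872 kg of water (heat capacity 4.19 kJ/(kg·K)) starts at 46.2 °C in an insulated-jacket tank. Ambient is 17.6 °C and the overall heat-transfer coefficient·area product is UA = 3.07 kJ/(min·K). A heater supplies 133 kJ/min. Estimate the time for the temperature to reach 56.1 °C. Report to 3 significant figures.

Heat balance on the well-mixed liquid: M c_p dT/dt = −UA(T − T_amb) + Q̇.
τ = M c_p/UA = 1190.1 min; T_ss = T_amb + Q̇/UA = 17.6 + 133/3.07 = 60.922 °C.
T(t) = T_ss + (T₀ − T_ss)e^(−t/τ); set T = 56.1:
t = −τ ln[(T − T_ss)/(T₀ − T_ss)] = −1190.1 · ln(0.32756) = 1328.3 min.

1330 min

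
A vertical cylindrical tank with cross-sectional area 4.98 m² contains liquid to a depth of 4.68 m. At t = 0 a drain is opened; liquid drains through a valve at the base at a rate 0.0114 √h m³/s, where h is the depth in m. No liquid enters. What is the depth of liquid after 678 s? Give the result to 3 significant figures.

A dh/dt = −Q_out = −0.0114 √h.
∫ h^(−1/2) dh = −(0.0114/A) ∫ dt, giving 2√h = 2√h₀ − (0.0114/A) t.
√h = √4.68 − 0.0114·678/(2·4.98) = 2.1633 − 0.77602 = 1.3873.
h = 1.3873² = 1.9246 m.

1.92 m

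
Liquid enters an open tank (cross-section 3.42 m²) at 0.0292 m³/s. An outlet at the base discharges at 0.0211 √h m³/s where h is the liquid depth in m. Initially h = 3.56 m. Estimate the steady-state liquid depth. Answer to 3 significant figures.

Accumulation of liquid (constant cross-section A): A dh/dt = Q_in − 0.0211 √h. At steady state dh/dt = 0:
Q_in = 0.0211 √h_ss ⇒ √h_ss = 0.0292/0.0211 = 1.3839.
h_ss = 1.3839² = 1.9151 m. (Since h₀ = 3.56 m > h_ss, the level will fall toward this value.)

1.92 m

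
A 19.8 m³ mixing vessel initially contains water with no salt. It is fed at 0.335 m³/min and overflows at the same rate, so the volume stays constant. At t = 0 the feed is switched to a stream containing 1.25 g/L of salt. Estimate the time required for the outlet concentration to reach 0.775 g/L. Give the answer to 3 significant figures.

57.2 min

Transient balance on the dissolved component: V dC/dt = Q(C_in − C), so τ = V/Q = 59.104 min.
C(t) = C_in + (C₀ − C_in) e^(−t/τ). Set C = 0.775 and solve for t:
e^(−t/τ) = (C − C_in)/(C₀ − C_in) = (0.775 − 1.25)/(0 − 1.25) = 0.38000
t = −τ ln(…) = 59.104 × 0.96758 = 57.189 min.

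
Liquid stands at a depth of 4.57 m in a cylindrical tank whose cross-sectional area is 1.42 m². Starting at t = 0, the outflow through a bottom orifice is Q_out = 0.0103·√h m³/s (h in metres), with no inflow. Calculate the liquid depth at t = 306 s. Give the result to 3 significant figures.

Volume balance on the tank: A dh/dt = −0.0103 √h.
Separate and integrate: 2(√h − √h₀) = −(0.0103/A) t.
√h = √4.57 − 0.0103·306/(2·1.42) = 2.1378 − 1.1098 = 1.0280.
h = 1.0280² = 1.0567 m.

1.06 m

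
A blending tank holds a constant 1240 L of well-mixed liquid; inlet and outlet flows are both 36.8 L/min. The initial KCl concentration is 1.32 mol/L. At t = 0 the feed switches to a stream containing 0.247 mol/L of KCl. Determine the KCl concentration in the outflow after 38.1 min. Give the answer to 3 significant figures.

0.593 mol/L

Mass balance on the solute (V constant): V dC/dt = Q(C_in − C).
Time constant τ = V/Q = 1240/36.8 = 33.696 min.
C approaches C_in exponentially: C(t) = C_in + (C₀ − C_in) e^(−t/τ).
C(38.1) = 0.247 + (1.32 − 0.247)·e^(−38.1/33.696) = 0.247 + (1.0730)·0.32280 = 0.59337 mol/L.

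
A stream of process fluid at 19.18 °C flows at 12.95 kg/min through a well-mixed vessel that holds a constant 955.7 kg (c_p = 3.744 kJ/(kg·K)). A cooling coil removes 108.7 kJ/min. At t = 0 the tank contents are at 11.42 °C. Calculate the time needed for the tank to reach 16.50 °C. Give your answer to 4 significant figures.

M c_p dT/dt = ṁ c_p (T_in − T) − Q̇.
τ = M/ṁ = 73.7992 min; T_ss = T_in − Q̇/(ṁ c_p) = 16.9381 °C.
T(t) = T_ss + (T₀ − T_ss) e^(−t/τ). Set T = 16.50:
e^(−t/τ) = (16.50 − 16.9381)/(11.42 − 16.9381) = 0.0793866
t = −73.7992 · ln(0.0793866) = 186.965 min.

187.0 min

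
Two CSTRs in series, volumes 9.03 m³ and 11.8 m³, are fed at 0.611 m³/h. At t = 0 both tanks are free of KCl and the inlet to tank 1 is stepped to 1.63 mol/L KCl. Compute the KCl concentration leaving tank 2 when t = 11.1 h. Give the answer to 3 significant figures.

0.229 mol/L

Each tank obeys Vᵢ dCᵢ/dt = Q(Cᵢ₋₁ − Cᵢ), so τᵢ = Vᵢ/Q.
τ₁ = 9.03/0.611 = 14.779 h; τ₂ = 11.8/0.611 = 19.313 h.
Solving the cascade with C₁(0)=C₂(0)=0 gives C₂(t) = C_in[1 − (τ₁ e^(−t/τ₁) − τ₂ e^(−t/τ₂))/(τ₁ − τ₂)].
At t = 11.1: e^(−t/τ₁) = 0.47186, e^(−t/τ₂) = 0.56284.
C₂ = 1.63·[1 − (14.779·0.47186 − 19.313·0.56284)/(-4.5336)] = 1.63·0.14057 = 0.22913 mol/L.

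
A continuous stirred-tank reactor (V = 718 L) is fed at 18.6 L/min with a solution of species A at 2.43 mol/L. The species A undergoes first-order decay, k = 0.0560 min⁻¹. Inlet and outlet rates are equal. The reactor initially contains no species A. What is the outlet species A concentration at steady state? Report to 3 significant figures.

Species balance: V dC/dt = Q C_in − Q C − k V C.
At steady state: 0 = Q C_in − (Q + kV) C_ss, so C_ss = Q C_in/(Q + kV).
C_ss = 18.6·2.43/(18.6 + 0.0560·718) = 45.198/58.808 = 0.76857 mol/L.

0.769 mol/L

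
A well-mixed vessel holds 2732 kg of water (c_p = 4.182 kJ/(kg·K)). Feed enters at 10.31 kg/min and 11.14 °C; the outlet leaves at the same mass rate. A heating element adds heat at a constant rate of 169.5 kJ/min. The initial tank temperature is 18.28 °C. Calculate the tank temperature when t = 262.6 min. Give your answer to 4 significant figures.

Heat balance on the well-mixed liquid: M c_p dT/dt = ṁ c_p (T_in − T) + 169.5.
τ = M/ṁ = 264.985 min; T_ss = T_in + Q̇/(ṁ c_p) = 11.14 + 169.5/(10.31·4.182) = 15.0712 °C.
Solution: T(t) = T_ss + (T₀ − T_ss) e^(−t/τ).
T(262.6) = 15.0712 + (3.20878)·e^(−262.6/264.985) = 15.0712 + (3.20878)·0.371206 = 16.2623 °C.

16.26 °C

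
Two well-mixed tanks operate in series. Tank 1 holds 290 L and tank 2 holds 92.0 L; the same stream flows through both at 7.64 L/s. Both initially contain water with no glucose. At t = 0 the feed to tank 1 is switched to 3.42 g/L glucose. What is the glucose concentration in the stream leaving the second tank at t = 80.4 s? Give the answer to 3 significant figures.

2.82 g/L

Time constants: τᵢ = Vᵢ/Q for each well-mixed tank.
τ₁ = 290/7.64 = 37.958 s; τ₂ = 92.0/7.64 = 12.042 s.
Solving the cascade with C₁(0)=C₂(0)=0 gives C₂(t) = C_in[1 − (τ₁ e^(−t/τ₁) − τ₂ e^(−t/τ₂))/(τ₁ − τ₂)].
At t = 80.4: e^(−t/τ₁) = 0.12026, e^(−t/τ₂) = 0.0012599.
C₂ = 3.42·[1 − (37.958·0.12026 − 12.042·0.0012599)/(25.916)] = 3.42·0.82445 = 2.8196 g/L.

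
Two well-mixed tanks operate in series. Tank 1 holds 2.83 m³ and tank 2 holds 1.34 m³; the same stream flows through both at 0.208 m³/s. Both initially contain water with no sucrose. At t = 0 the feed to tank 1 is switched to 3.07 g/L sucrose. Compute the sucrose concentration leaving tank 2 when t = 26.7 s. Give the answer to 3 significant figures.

2.29 g/L

Species balance on tank i: dCᵢ/dt = (Cᵢ₋₁ − Cᵢ)/τᵢ with τᵢ = Vᵢ/Q.
τ₁ = 2.83/0.208 = 13.606 s; τ₂ = 1.34/0.208 = 6.4423 s.
Tank 1: C₁ = C_in(1 − e^(−t/τ₁)). Tank 2 (τ₁ ≠ τ₂): C₂ = C_in[1 − (τ₁ e^(−t/τ₁) − τ₂ e^(−t/τ₂))/(τ₁ − τ₂)].
At t = 26.7: e^(−t/τ₁) = 0.14052, e^(−t/τ₂) = 0.015852.
C₂ = 3.07·[1 − (13.606·0.14052 − 6.4423·0.015852)/(7.1635)] = 3.07·0.74736 = 2.2944 g/L.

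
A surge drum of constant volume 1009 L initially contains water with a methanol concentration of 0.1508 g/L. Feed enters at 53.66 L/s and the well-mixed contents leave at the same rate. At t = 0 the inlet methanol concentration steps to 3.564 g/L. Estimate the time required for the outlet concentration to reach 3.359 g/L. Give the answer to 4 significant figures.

52.88 s

Species balance: V dC/dt = Q(C_in − C) ⇒ τ = V/Q = 18.8036 s.
C(t) = C_in + (C₀ − C_in) e^(−t/τ). Set C = 3.359 and solve for t:
e^(−t/τ) = (C − C_in)/(C₀ − C_in) = (3.359 − 3.564)/(0.1508 − 3.564) = 0.0600609
t = −τ ln(…) = 18.8036 × 2.81240 = 52.8831 s.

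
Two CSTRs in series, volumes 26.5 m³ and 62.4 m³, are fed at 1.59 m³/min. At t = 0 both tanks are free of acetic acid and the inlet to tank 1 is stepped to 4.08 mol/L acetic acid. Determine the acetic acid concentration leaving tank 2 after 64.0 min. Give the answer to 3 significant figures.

2.76 mol/L

Each tank obeys Vᵢ dCᵢ/dt = Q(Cᵢ₋₁ − Cᵢ), so τᵢ = Vᵢ/Q.
τ₁ = 26.5/1.59 = 16.667 min; τ₂ = 62.4/1.59 = 39.245 min.
Solving the cascade with C₁(0)=C₂(0)=0 gives C₂(t) = C_in[1 − (τ₁ e^(−t/τ₁) − τ₂ e^(−t/τ₂))/(τ₁ − τ₂)].
At t = 64.0: e^(−t/τ₁) = 0.021494, e^(−t/τ₂) = 0.19578.
C₂ = 4.08·[1 − (16.667·0.021494 − 39.245·0.19578)/(-22.579)] = 4.08·0.67557 = 2.7563 mol/L.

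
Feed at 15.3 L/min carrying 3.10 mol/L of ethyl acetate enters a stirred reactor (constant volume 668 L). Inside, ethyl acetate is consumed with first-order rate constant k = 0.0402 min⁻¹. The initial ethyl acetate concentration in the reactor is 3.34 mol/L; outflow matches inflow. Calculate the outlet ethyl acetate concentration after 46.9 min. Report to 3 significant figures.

1.24 mol/L

V dC/dt = Q(C_in − C) − k V C.
This is linear with rate a = Q/V + k = 0.063104 min⁻¹.
C_ss = Q C_in/(Q + kV) = 1.1252 mol/L; C(t) = C_ss + (C₀ − C_ss) e^(−a t).
C(46.9) = 1.1252 + (2.2148)·e^(−0.063104·46.9) = 1.1252 + (2.2148)·0.051840 = 1.2400 mol/L.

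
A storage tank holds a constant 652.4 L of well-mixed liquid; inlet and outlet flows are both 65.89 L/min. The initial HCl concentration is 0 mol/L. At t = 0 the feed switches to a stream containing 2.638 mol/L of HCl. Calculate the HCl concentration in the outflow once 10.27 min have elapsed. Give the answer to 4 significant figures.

Unsteady species balance (constant V, well mixed): V dC/dt = Q(C_in − C).
Time constant τ = V/Q = 652.4/65.89 = 9.90135 min.
C approaches C_in exponentially: C(t) = C_in + (C₀ − C_in) e^(−t/τ).
C(10.27) = 2.638 + (0 − 2.638)·e^(−10.27/9.90135) = 2.638 + (-2.63800)·0.354434 = 1.70300 mol/L.

1.703 mol/L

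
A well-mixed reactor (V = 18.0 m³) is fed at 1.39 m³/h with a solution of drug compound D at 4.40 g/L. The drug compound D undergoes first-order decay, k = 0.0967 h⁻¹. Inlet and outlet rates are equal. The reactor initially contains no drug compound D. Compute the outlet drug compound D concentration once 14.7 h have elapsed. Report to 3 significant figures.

V dC/dt = Q(C_in − C) − k V C.
This is linear with rate a = Q/V + k = 0.17392 h⁻¹.
C_ss = Q C_in/(Q + kV) = 1.9536 g/L; C(t) = C_ss + (C₀ − C_ss) e^(−a t).
C(14.7) = 1.9536 + (-1.9536)·e^(−0.17392·14.7) = 1.9536 + (-1.9536)·0.077564 = 1.8021 g/L.

1.80 g/L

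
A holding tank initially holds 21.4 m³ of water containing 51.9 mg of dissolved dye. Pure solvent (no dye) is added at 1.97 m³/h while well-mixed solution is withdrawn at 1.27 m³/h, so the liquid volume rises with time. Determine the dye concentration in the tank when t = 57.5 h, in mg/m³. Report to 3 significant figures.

0.123 mg/m³

Let m(t) be the amount of dye. Volume: V(t) = V₀ + (Q_in − Q_out) t = 21.4 + 0.70000 t; V(57.5) = 61.650 m³.
Solute balance: dm/dt = 0 − Q_out C = −Q_out m/V(t).
Separate: dm/m = −Q_out dt/V(t) ⇒ ln(m/m₀) = −(Q_out/(Q_in−Q_out)) ln(V/V₀).
m = m₀ (V₀/V)^(Q_out/(Q_in−Q_out)) = 51.9 × (21.4/61.650)^(1.8143) = 7.6115 mg.
C = m/V = 7.6115/61.650 = 0.12346 mg/m³.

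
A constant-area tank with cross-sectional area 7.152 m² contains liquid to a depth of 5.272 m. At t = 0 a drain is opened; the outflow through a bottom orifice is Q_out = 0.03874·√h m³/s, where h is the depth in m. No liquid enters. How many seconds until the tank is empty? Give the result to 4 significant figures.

A dh/dt = −Q_out = −0.03874 √h.
This is separable: 2 d(√h)/dt = −0.03874/A, so √h = √h₀ − (0.03874/(2A)) t.
Set h = 0: 2√h₀ = (0.03874/A) t_empty ⇒ t_empty = 2A√h₀/0.03874.
t_empty = 2·7.152·√5.272/0.03874 = 14.3040·2.29608/0.03874 = 847.785 s.

847.8 s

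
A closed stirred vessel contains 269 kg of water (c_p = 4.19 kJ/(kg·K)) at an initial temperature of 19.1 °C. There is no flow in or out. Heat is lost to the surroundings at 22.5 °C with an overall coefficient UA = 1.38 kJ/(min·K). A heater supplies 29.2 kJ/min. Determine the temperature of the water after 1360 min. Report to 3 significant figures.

M c_p dT/dt = −UA(T − T_amb) + Q̇.
dT/dt = (T_ss − T)/τ with T_ss = T_amb + Q̇/UA = 22.5 + 29.2/1.38 = 43.659 °C, τ = M c_p/UA = 269·4.19/1.38 = 816.75 min.
Integrating: T(t) = T_ss + (T₀ − T_ss) e^(−t/τ).
T(1360) = 43.659 + (-24.559)·0.18916 = 39.014 °C.

39.0 °C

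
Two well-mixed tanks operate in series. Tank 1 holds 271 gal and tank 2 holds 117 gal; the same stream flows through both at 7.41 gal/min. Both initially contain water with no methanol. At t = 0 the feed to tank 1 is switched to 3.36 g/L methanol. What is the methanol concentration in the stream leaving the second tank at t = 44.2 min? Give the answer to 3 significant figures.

Each tank obeys Vᵢ dCᵢ/dt = Q(Cᵢ₋₁ − Cᵢ), so τᵢ = Vᵢ/Q.
τ₁ = 271/7.41 = 36.572 min; τ₂ = 117/7.41 = 15.789 min.
Tank 1: C₁ = C_in(1 − e^(−t/τ₁)). Tank 2 (τ₁ ≠ τ₂): C₂ = C_in[1 − (τ₁ e^(−t/τ₁) − τ₂ e^(−t/τ₂))/(τ₁ − τ₂)].
At t = 44.2: e^(−t/τ₁) = 0.29862, e^(−t/τ₂) = 0.060851.
C₂ = 3.36·[1 − (36.572·0.29862 − 15.789·0.060851)/(20.783)] = 3.36·0.52073 = 1.7496 g/L.

1.75 g/L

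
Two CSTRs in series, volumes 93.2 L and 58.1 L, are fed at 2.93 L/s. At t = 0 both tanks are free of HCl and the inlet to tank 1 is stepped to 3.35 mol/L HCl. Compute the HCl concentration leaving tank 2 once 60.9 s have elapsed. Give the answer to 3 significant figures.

Species balance on tank i: dCᵢ/dt = (Cᵢ₋₁ − Cᵢ)/τᵢ with τᵢ = Vᵢ/Q.
τ₁ = 93.2/2.93 = 31.809 s; τ₂ = 58.1/2.93 = 19.829 s.
Tank 1: C₁ = C_in(1 − e^(−t/τ₁)). Tank 2 (τ₁ ≠ τ₂): C₂ = C_in[1 − (τ₁ e^(−t/τ₁) − τ₂ e^(−t/τ₂))/(τ₁ − τ₂)].
At t = 60.9: e^(−t/τ₁) = 0.14741, e^(−t/τ₂) = 0.046365.
C₂ = 3.35·[1 − (31.809·0.14741 − 19.829·0.046365)/(11.980)] = 3.35·0.68534 = 2.2959 mol/L.

2.30 mol/L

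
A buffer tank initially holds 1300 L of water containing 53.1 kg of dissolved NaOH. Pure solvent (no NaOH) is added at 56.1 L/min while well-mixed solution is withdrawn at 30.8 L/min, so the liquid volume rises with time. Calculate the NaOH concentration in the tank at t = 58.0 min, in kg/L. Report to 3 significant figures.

0.00765 kg/L

Let m(t) be the amount of NaOH. Volume: V(t) = V₀ + (Q_in − Q_out) t = 1300 + 25.300 t; V(58.0) = 2767.4 L.
No NaOH enters, so dm/dt = −Q_out · (m/V).
Separate: dm/m = −Q_out dt/V(t) ⇒ ln(m/m₀) = −(Q_out/(Q_in−Q_out)) ln(V/V₀).
m = m₀ (V₀/V)^(Q_out/(Q_in−Q_out)) = 53.1 × (1300/2767.4)^(1.2174) = 21.166 kg.
C = m/V = 21.166/2767.4 = 0.0076482 kg/L.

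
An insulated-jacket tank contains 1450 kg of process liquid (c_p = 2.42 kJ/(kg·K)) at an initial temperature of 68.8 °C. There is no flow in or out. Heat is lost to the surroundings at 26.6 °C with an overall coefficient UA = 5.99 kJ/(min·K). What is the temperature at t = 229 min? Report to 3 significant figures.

First-law balance (no shaft work): M c_p dT/dt = −UA(T − T_amb).
dT/dt = (T_ss − T)/τ with T_ss = T_amb = 26.600 °C, τ = M c_p/UA = 1450·2.42/5.99 = 585.81 min.
T approaches T_ss exponentially: T(t) = T_ss + (T₀ − T_ss) e^(−t/τ).
T(229) = 26.600 + (42.200)·0.67644 = 55.146 °C.

55.1 °C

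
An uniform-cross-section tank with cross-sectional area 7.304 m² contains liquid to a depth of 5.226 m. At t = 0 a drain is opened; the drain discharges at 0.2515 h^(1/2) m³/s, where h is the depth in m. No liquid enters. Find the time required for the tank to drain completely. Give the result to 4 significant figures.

A dh/dt = −Q_out = −0.2515 √h.
Separate and integrate: 2(√h − √h₀) = −(0.2515/A) t.
Set h = 0: 2√h₀ = (0.2515/A) t_empty ⇒ t_empty = 2A√h₀/0.2515.
t_empty = 2·7.304·√5.226/0.2515 = 14.6080·2.28604/0.2515 = 132.781 s.

132.8 s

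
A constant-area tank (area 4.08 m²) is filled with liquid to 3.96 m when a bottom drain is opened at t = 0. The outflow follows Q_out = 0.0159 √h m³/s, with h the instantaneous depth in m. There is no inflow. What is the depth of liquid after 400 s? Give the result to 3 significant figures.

1.47 m

With no inflow, A dh/dt = −0.0159 √h.
This is separable: 2 d(√h)/dt = −0.0159/A, so √h = √h₀ − (0.0159/(2A)) t.
√h = √3.96 − 0.0159·400/(2·4.08) = 1.9900 − 0.77941 = 1.2106.
h = 1.2106² = 1.4655 m.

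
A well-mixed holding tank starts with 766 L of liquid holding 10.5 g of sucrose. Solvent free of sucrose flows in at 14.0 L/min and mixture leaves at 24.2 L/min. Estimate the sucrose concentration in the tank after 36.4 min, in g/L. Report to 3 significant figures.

Let m(t) be the amount of sucrose. Volume: V(t) = V₀ + (Q_in − Q_out) t = 766 − 10.200 t; V(36.4) = 394.72 L.
Solute balance: dm/dt = 0 − Q_out C = −Q_out m/V(t).
Separate: dm/m = −Q_out dt/V(t) ⇒ ln(m/m₀) = −(Q_out/(Q_in−Q_out)) ln(V/V₀).
m = m₀ (V₀/V)^(Q_out/(Q_in−Q_out)) = 10.5 × (766/394.72)^(-2.3725) = 2.1779 g.
C = m/V = 2.1779/394.72 = 0.0055176 g/L.

0.00552 g/L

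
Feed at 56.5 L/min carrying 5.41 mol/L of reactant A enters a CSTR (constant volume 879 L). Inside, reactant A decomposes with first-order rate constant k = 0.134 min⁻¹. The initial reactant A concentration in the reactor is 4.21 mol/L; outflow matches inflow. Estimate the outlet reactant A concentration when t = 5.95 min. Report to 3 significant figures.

Accumulation = in − out − consumed: V dC/dt = Q C_in − Q C − k V C.
dC/dt = (Q/V) C_in − (Q/V + k) C; effective rate a = Q/V + k = 0.064278 + 0.134 = 0.19828 min⁻¹.
C_ss = Q C_in/(Q + kV) = 1.7538 mol/L; C(t) = C_ss + (C₀ − C_ss) e^(−a t).
C(5.95) = 1.7538 + (2.4562)·e^(−0.19828·5.95) = 1.7538 + (2.4562)·0.30736 = 2.5087 mol/L.

2.51 mol/L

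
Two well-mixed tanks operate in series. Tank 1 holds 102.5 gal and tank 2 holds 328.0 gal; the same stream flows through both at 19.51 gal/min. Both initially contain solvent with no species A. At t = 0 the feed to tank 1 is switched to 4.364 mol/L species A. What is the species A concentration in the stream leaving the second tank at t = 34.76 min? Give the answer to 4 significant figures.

Time constants: τᵢ = Vᵢ/Q for each well-mixed tank.
τ₁ = 102.5/19.51 = 5.25372 min; τ₂ = 328.0/19.51 = 16.8119 min.
Tank 1: C₁ = C_in(1 − e^(−t/τ₁)). Tank 2 (τ₁ ≠ τ₂): C₂ = C_in[1 − (τ₁ e^(−t/τ₁) − τ₂ e^(−t/τ₂))/(τ₁ − τ₂)].
At t = 34.76: e^(−t/τ₁) = 0.00133841, e^(−t/τ₂) = 0.126491.
C₂ = 4.364·[1 − (5.25372·0.00133841 − 16.8119·0.126491)/(-11.5582)] = 4.364·0.816621 = 3.56374 mol/L.

3.564 mol/L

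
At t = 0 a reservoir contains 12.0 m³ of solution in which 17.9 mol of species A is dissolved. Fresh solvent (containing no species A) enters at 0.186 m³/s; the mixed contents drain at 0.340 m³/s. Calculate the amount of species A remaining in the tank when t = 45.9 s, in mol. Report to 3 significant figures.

2.51 mol

Total volume: dV/dt = Q_in − Q_out = -0.15400 m³/s, so V(t) = 12.0 − 0.15400 t and V(45.9) = 4.9314 m³.
Solute balance: dm/dt = 0 − Q_out C = −Q_out m/V(t).
Separate: dm/m = −Q_out dt/V(t) ⇒ ln(m/m₀) = −(Q_out/(Q_in−Q_out)) ln(V/V₀).
m = m₀ (V₀/V)^(Q_out/(Q_in−Q_out)) = 17.9 × (12.0/4.9314)^(-2.2078) = 2.5129 mol.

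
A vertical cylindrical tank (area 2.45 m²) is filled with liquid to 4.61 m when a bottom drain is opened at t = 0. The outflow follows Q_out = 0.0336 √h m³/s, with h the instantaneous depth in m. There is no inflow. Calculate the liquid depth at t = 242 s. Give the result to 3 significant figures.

0.238 m

With no inflow, A dh/dt = −0.0336 √h.
∫ h^(−1/2) dh = −(0.0336/A) ∫ dt, giving 2√h = 2√h₀ − (0.0336/A) t.
√h = √4.61 − 0.0336·242/(2·2.45) = 2.1471 − 1.6594 = 0.48766.
h = 0.48766² = 0.23781 m.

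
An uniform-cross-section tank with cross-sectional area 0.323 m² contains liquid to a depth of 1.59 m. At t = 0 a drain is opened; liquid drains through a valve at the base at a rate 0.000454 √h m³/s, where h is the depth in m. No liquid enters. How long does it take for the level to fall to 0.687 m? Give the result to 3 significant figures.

615 s

A dh/dt = −Q_out = −0.000454 √h.
Separate and integrate: 2(√h − √h₀) = −(0.000454/A) t.
t = 2A(√h₀ − √h)/0.000454 = 2·0.323·(√1.59 − √0.687)/0.000454
  = 0.64600 × (1.2610 − 0.82885) / 0.000454 = 614.83 s.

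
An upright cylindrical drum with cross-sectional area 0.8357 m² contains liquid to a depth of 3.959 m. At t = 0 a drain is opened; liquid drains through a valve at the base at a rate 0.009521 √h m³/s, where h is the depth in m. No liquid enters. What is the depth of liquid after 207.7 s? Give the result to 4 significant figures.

Accumulation of liquid (constant cross-section A): A dh/dt = −0.009521 √h.
∫ h^(−1/2) dh = −(0.009521/A) ∫ dt, giving 2√h = 2√h₀ − (0.009521/A) t.
√h = √3.959 − 0.009521·207.7/(2·0.8357) = 1.98972 − 1.18315 = 0.806577.
h = 0.806577² = 0.650566 m.

0.6506 m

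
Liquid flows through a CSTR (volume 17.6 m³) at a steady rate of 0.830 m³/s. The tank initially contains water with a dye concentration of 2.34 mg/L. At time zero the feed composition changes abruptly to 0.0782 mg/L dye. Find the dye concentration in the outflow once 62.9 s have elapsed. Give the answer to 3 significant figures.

Accumulation = in − out for the solute gives V dC/dt = Q(C_in − C).
Time constant τ = V/Q = 17.6/0.830 = 21.205 s.
This is linear first-order; C(t) = C_in + (C₀ − C_in) e^(−t/τ).
C(62.9) = 0.0782 + (2.34 − 0.0782)·e^(−62.9/21.205) = 0.0782 + (2.2618)·0.051493 = 0.19467 mg/L.

0.195 mg/L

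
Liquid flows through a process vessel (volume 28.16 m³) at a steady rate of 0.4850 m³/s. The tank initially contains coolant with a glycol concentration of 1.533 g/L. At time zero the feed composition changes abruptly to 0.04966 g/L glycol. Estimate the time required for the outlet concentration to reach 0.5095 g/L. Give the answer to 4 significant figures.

68.00 s

Species balance: V dC/dt = Q(C_in − C) ⇒ τ = V/Q = 58.0619 s.
C(t) = C_in + (C₀ − C_in) e^(−t/τ). Set C = 0.5095 and solve for t:
e^(−t/τ) = (C − C_in)/(C₀ − C_in) = (0.5095 − 0.04966)/(1.533 − 0.04966) = 0.310003
t = −τ ln(…) = 58.0619 × 1.17117 = 68.0005 s.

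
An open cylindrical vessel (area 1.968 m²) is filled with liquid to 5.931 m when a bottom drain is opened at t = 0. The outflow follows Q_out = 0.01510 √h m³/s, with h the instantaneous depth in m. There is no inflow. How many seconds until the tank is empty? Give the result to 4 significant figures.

634.8 s

A dh/dt = −Q_out = −0.01510 √h.
Separate and integrate: 2(√h − √h₀) = −(0.01510/A) t.
Tank is empty when √h = 0: t_empty = 2A√h₀/0.01510.
t_empty = 2·1.968·√5.931/0.01510 = 3.93600·2.43536/0.01510 = 634.808 s.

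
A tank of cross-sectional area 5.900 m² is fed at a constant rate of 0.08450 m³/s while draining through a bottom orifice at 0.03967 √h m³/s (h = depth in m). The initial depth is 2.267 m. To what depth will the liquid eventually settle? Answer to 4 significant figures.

Level balance: A dh/dt = 0.08450 − 0.03967 √h. Setting dh/dt = 0:
Q_in = 0.03967 √h_ss ⇒ √h_ss = 0.08450/0.03967 = 2.13007.
h_ss = 2.13007² = 4.53721 m. (Since h₀ = 2.267 m < h_ss, the level will rise toward this value.)

4.537 m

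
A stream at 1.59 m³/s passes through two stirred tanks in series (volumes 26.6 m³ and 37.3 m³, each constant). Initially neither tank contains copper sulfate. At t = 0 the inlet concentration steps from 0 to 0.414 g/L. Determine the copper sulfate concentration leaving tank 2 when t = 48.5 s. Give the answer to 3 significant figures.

0.288 g/L

Species balance on tank i: dCᵢ/dt = (Cᵢ₋₁ − Cᵢ)/τᵢ with τᵢ = Vᵢ/Q.
τ₁ = 26.6/1.59 = 16.730 s; τ₂ = 37.3/1.59 = 23.459 s.
Tank 1: C₁ = C_in(1 − e^(−t/τ₁)). Tank 2 (τ₁ ≠ τ₂): C₂ = C_in[1 − (τ₁ e^(−t/τ₁) − τ₂ e^(−t/τ₂))/(τ₁ − τ₂)].
At t = 48.5: e^(−t/τ₁) = 0.055075, e^(−t/τ₂) = 0.12651.
C₂ = 0.414·[1 − (16.730·0.055075 − 23.459·0.12651)/(-6.7296)] = 0.414·0.69590 = 0.28810 g/L.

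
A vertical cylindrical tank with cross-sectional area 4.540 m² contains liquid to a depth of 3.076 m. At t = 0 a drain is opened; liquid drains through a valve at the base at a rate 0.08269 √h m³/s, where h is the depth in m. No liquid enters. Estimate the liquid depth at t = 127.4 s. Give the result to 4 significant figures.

Mass balance (ρ constant): A dh/dt = −0.08269 √h.
∫ h^(−1/2) dh = −(0.08269/A) ∫ dt, giving 2√h = 2√h₀ − (0.08269/A) t.
√h = √3.076 − 0.08269·127.4/(2·4.540) = 1.75385 − 1.16021 = 0.593643.
h = 0.593643² = 0.352412 m.

0.3524 m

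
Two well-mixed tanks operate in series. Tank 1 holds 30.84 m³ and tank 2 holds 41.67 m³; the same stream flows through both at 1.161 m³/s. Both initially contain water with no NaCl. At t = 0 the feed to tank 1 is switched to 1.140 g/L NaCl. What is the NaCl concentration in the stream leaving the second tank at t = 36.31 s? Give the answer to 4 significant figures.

0.3725 g/L

Time constants: τᵢ = Vᵢ/Q for each well-mixed tank.
τ₁ = 30.84/1.161 = 26.5633 s; τ₂ = 41.67/1.161 = 35.8915 s.
Solving the cascade with C₁(0)=C₂(0)=0 gives C₂(t) = C_in[1 − (τ₁ e^(−t/τ₁) − τ₂ e^(−t/τ₂))/(τ₁ − τ₂)].
At t = 36.31: e^(−t/τ₁) = 0.254890, e^(−t/τ₂) = 0.363615.
C₂ = 1.140·[1 − (26.5633·0.254890 − 35.8915·0.363615)/(-9.32817)] = 1.140·0.326777 = 0.372525 g/L.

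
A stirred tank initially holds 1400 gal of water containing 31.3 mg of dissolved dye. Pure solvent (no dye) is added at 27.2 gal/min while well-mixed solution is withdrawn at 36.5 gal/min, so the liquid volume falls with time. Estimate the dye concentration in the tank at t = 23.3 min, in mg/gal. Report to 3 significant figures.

0.0137 mg/gal

Total volume: dV/dt = Q_in − Q_out = -9.3000 gal/min, so V(t) = 1400 − 9.3000 t and V(23.3) = 1183.3 gal.
Solute balance: dm/dt = 0 − Q_out C = −Q_out m/V(t).
dm/m = −Q_out dt/(V₀ − 9.3000 t); integrating gives ln(m/m₀) = −(Q_out/(Q_in−Q_out)) ln(V/V₀).
m = m₀ (V₀/V)^(Q_out/(Q_in−Q_out)) = 31.3 × (1400/1183.3)^(-3.9247) = 16.178 mg.
C = m/V = 16.178/1183.3 = 0.013672 mg/gal.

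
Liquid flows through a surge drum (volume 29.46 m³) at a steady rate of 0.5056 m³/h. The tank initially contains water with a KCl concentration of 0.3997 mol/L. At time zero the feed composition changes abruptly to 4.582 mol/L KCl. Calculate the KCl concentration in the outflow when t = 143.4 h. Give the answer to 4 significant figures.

4.225 mol/L

Unsteady species balance (constant V, well mixed): V dC/dt = Q(C_in − C).
So dC/dt = (C_in − C)/τ with τ = V/Q = 29.46/0.5056 = 58.2674 h.
Integrating: C(t) = C_in + (C₀ − C_in) e^(−t/τ).
C(143.4) = 4.582 + (0.3997 − 4.582)·e^(−143.4/58.2674) = 4.582 + (-4.18230)·0.0853438 = 4.22507 mol/L.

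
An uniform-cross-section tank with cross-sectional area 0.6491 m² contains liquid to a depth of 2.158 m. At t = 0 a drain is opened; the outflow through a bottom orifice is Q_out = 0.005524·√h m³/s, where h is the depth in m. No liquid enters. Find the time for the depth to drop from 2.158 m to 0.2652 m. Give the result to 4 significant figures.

224.2 s

Unsteady balance on liquid volume: A dh/dt = −0.005524 √h.
This is separable: 2 d(√h)/dt = −0.005524/A, so √h = √h₀ − (0.005524/(2A)) t.
t = 2A(√h₀ − √h)/0.005524 = 2·0.6491·(√2.158 − √0.2652)/0.005524
  = 1.29820 × (1.46901 − 0.514976) / 0.005524 = 224.209 s.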